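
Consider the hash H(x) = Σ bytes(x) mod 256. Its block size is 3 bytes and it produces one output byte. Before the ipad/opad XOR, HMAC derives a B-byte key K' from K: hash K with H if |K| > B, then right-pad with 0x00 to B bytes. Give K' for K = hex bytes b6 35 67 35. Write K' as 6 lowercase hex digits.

|K| = 4 > B = 3, so first hash the key.
H(K): sum = 182+53+103+53 = 391; mod 256 = 135 → 87.
Zero-pad H(K) = 87 to 3 bytes: K' = 87 00 00.

870000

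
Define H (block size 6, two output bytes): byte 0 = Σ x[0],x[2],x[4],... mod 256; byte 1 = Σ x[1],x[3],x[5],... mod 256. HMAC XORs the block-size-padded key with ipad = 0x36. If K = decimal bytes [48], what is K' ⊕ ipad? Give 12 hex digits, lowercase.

063636363636

Key decimal bytes [48] = 30 is 1 byte ≤ B = 6; zero-pad to 6 bytes: K' = 30 00 00 00 00 00.
XOR each byte with 0x36: 30⊕36=06, 00⊕36=36, 00⊕36=36, 00⊕36=36, 00⊕36=36, 00⊕36=36.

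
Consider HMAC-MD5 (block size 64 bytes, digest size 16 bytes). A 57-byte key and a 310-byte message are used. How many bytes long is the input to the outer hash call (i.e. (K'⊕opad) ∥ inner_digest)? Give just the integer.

Key is 57 ≤ 64 bytes, zero-padded: |K'| = 64.
Outer input = (K'⊕opad) ∥ H(inner) → 64 + 16 = 80 bytes.

80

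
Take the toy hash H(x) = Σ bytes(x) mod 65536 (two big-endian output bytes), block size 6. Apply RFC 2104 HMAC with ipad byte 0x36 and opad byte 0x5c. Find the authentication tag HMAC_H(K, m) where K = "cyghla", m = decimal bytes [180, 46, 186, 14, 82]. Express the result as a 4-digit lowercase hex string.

Key "cyghla" = 63 79 67 68 6c 61 is exactly B = 6 bytes: K' = 63 79 67 68 6c 61.
K' ⊕ ipad = 55 4f 51 5e 5a 57.  K' ⊕ opad = 3f 25 3b 34 30 3d.
Inner input = (K'⊕ipad) ∥ m = 55 4f 51 5e 5a 57 ∥ b4 2e ba 0e 52.
Inner hash: sum = 85+79+81+94+90+87+180+46+186+14+82 = 1024 → 04 00.
Outer input = (K'⊕opad) ∥ inner = 3f 25 3b 34 30 3d ∥ 04 00.
Outer hash (tag): sum = 63+37+59+52+48+61+4+0 = 324 → 01 44.

0144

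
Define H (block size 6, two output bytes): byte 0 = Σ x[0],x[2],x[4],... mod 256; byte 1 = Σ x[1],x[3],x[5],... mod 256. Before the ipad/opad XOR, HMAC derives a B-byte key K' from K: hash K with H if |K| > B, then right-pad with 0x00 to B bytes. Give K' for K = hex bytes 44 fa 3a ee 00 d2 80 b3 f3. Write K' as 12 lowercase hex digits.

|K| = 9 > B = 6, so first hash the key.
H(K): even-index sum = 497 mod 256 = 241; odd-index sum = 877 mod 256 = 109 → f1 6d.
Zero-pad H(K) = f1 6d to 6 bytes: K' = f1 6d 00 00 00 00.

f16d00000000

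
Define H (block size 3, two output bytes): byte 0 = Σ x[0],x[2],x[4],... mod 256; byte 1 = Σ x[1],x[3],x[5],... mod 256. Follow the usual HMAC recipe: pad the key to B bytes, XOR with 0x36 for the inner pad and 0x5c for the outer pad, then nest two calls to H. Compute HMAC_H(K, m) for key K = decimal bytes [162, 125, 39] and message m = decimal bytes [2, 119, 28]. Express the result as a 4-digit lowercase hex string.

Key decimal bytes [162, 125, 39] = a2 7d 27 is exactly B = 3 bytes: K' = a2 7d 27.
K' ⊕ ipad = 94 4b 11.  K' ⊕ opad = fe 21 7b.
Inner input = (K'⊕ipad) ∥ m = 94 4b 11 ∥ 02 77 1c.
Inner hash: even-index sum = 284 mod 256 = 28; odd-index sum = 105 mod 256 = 105 → 1c 69.
Outer input = (K'⊕opad) ∥ inner = fe 21 7b ∥ 1c 69.
Outer hash (tag): even-index sum = 482 mod 256 = 226; odd-index sum = 61 mod 256 = 61 → e2 3d.

e23d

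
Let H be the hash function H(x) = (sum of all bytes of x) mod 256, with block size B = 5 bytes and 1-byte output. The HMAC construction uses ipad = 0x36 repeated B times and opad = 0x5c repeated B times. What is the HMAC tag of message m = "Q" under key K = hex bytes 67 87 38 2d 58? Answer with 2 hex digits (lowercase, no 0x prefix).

Key hex bytes 67 87 38 2d 58 is exactly B = 5 bytes: K' = 67 87 38 2d 58.
K' ⊕ ipad = 51 b1 0e 1b 6e.  K' ⊕ opad = 3b db 64 71 04.
Inner input = (K'⊕ipad) ∥ m = 51 b1 0e 1b 6e ∥ 51.
Inner hash: sum = 81+177+14+27+110+81 = 490; mod 256 = 234 → ea.
Outer input = (K'⊕opad) ∥ inner = 3b db 64 71 04 ∥ ea.
Outer hash (tag): sum = 59+219+100+113+4+234 = 729; mod 256 = 217 → d9.

d9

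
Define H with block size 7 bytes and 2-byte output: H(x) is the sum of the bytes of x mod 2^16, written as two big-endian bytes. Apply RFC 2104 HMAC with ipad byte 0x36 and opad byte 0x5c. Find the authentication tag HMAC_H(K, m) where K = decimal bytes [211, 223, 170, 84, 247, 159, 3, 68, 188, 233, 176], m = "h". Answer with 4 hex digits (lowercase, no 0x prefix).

Key decimal bytes [211, 223, 170, 84, 247, 159, 3, 68, 188, 233, 176] = d3 df aa 54 f7 9f 03 44 bc e9 b0 is 11 bytes > B = 7, so hash it first: H(key) = 06 e2, then zero-pad to 7 bytes: K' = 06 e2 00 00 00 00 00.
K' ⊕ ipad = 30 d4 36 36 36 36 36.  K' ⊕ opad = 5a be 5c 5c 5c 5c 5c.
Inner input = (K'⊕ipad) ∥ m = 30 d4 36 36 36 36 36 ∥ 68.
Inner hash: sum = 48+212+54+54+54+54+54+104 = 634 → 02 7a.
Outer input = (K'⊕opad) ∥ inner = 5a be 5c 5c 5c 5c 5c ∥ 02 7a.
Outer hash (tag): sum = 90+190+92+92+92+92+92+2+122 = 864 → 03 60.

0360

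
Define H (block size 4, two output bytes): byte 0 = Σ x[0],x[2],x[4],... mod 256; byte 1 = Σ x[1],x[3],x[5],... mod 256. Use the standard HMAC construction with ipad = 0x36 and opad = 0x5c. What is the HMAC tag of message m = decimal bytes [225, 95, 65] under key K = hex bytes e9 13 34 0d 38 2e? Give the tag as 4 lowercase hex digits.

Key hex bytes e9 13 34 0d 38 2e is 6 bytes > B = 4, so hash it first: H(key) = 55 4e, then zero-pad to 4 bytes: K' = 55 4e 00 00.
K' ⊕ ipad = 63 78 36 36.  K' ⊕ opad = 09 12 5c 5c.
Inner input = (K'⊕ipad) ∥ m = 63 78 36 36 ∥ e1 5f 41.
Inner hash: even-index sum = 443 mod 256 = 187; odd-index sum = 269 mod 256 = 13 → bb 0d.
Outer input = (K'⊕opad) ∥ inner = 09 12 5c 5c ∥ bb 0d.
Outer hash (tag): even-index sum = 288 mod 256 = 32; odd-index sum = 123 mod 256 = 123 → 20 7b.

207b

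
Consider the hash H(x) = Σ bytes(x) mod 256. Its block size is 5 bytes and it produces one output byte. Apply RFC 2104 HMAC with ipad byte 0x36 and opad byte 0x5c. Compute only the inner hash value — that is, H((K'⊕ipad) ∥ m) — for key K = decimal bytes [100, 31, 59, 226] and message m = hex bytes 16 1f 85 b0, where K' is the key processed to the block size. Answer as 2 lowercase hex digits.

fc

Key decimal bytes [100, 31, 59, 226] = 64 1f 3b e2 is 4 bytes ≤ B = 5; zero-pad to 5 bytes: K' = 64 1f 3b e2 00.
K' ⊕ ipad = 52 29 0d d4 36.
Inner input = 52 29 0d d4 36 ∥ 16 1f 85 b0.
Inner hash: sum = 82+41+13+212+54+22+31+133+176 = 764; mod 256 = 252 → fc.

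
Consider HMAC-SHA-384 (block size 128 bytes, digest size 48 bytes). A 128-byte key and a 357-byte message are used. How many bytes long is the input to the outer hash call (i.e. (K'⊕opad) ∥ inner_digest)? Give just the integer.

Key is 128 ≤ 128 bytes, zero-padded: |K'| = 128.
Outer input = (K'⊕opad) ∥ H(inner) → 128 + 48 = 176 bytes.

176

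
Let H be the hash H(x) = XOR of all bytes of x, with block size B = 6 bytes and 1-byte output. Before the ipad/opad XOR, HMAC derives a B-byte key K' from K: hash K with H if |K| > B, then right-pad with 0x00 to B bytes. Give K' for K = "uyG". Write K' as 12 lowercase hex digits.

757947000000

Key "uyG" = 75 79 47 is 3 bytes ≤ B = 6; zero-pad to 6 bytes: K' = 75 79 47 00 00 00.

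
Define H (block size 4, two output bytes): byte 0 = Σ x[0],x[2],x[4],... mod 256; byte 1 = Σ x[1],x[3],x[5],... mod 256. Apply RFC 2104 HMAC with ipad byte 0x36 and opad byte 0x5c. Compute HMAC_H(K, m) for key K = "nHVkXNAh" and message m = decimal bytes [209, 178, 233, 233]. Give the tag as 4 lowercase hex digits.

b8c1

Key "nHVkXNAh" = 6e 48 56 6b 58 4e 41 68 is 8 bytes > B = 4, so hash it first: H(key) = 5d 69, then zero-pad to 4 bytes: K' = 5d 69 00 00.
K' ⊕ ipad = 6b 5f 36 36.  K' ⊕ opad = 01 35 5c 5c.
Inner input = (K'⊕ipad) ∥ m = 6b 5f 36 36 ∥ d1 b2 e9 e9.
Inner hash: even-index sum = 603 mod 256 = 91; odd-index sum = 560 mod 256 = 48 → 5b 30.
Outer input = (K'⊕opad) ∥ inner = 01 35 5c 5c ∥ 5b 30.
Outer hash (tag): even-index sum = 184 mod 256 = 184; odd-index sum = 193 mod 256 = 193 → b8 c1.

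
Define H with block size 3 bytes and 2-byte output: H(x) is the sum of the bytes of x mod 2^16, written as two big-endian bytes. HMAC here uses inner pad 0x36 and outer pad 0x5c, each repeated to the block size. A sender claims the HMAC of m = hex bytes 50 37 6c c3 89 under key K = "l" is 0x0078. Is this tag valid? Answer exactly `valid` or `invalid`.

invalid

Key "l" = 6c is 1 byte ≤ B = 3; zero-pad to 3 bytes: K' = 6c 00 00.
K' ⊕ ipad = 5a 36 36; K' ⊕ opad = 30 5c 5c.
Inner hash: sum = 90+54+54+80+55+108+195+137 = 773 → 03 05.
Outer hash (recomputed tag): sum = 48+92+92+3+5 = 240 → 00 f0.
Recomputed tag = 00f0; claimed = 0078 → mismatch.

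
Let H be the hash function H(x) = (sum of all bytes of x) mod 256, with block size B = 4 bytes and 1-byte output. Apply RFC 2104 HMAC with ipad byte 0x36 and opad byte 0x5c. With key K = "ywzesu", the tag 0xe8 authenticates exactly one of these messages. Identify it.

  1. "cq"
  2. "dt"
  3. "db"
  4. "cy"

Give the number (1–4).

Key "ywzesu" = 79 77 7a 65 73 75 is 6 bytes > B = 4, so hash it first: H(key) = b7, then zero-pad to 4 bytes: K' = b7 00 00 00.
K' ⊕ ipad = 81 36 36 36; K' ⊕ opad = eb 5c 5c 5c.
m1: inner = H(81 36 36 36 63 71) = f7; tag = H(eb 5c 5c 5c f7) = f6
m2: inner = H(81 36 36 36 64 74) = fb; tag = H(eb 5c 5c 5c fb) = fa
m3: inner = H(81 36 36 36 64 62) = e9; tag = H(eb 5c 5c 5c e9) = e8 ← matches
m4: inner = H(81 36 36 36 63 79) = ff; tag = H(eb 5c 5c 5c ff) = fe

3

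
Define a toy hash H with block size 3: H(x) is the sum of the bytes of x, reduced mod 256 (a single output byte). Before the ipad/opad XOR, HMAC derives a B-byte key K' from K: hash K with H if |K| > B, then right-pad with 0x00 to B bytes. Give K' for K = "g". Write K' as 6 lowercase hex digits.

Key "g" = 67 is 1 byte ≤ B = 3; zero-pad to 3 bytes: K' = 67 00 00.

670000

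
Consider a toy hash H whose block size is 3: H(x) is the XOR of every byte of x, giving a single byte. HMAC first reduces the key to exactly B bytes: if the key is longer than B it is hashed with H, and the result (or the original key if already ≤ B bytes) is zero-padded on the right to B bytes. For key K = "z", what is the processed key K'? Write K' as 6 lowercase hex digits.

7a0000

Key "z" = 7a is 1 byte ≤ B = 3; zero-pad to 3 bytes: K' = 7a 00 00.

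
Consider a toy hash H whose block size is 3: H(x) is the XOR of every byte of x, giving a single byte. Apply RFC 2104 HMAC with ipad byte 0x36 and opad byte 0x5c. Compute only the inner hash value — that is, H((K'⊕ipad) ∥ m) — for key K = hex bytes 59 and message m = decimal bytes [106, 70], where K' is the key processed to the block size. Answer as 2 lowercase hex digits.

Key hex bytes 59 is 1 byte ≤ B = 3; zero-pad to 3 bytes: K' = 59 00 00.
K' ⊕ ipad = 6f 36 36.
Inner input = 6f 36 36 ∥ 6a 46.
Inner hash: XOR 6f⊕36⊕36⊕6a⊕46 = 43.

43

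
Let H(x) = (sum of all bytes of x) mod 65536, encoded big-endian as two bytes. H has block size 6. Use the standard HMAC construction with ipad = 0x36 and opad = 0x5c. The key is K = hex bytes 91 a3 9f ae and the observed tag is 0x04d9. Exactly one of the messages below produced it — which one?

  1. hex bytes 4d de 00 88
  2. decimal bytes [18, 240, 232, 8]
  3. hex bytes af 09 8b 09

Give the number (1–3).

Key hex bytes 91 a3 9f ae is 4 bytes ≤ B = 6; zero-pad to 6 bytes: K' = 91 a3 9f ae 00 00.
K' ⊕ ipad = a7 95 a9 98 36 36; K' ⊕ opad = cd ff c3 f2 5c 5c.
m1: inner = H(a7 95 a9 98 36 36 4d de 00 88) = 04 9c; tag = H(cd ff c3 f2 5c 5c 04 9c) = 04d9 ← matches
m2: inner = H(a7 95 a9 98 36 36 12 f0 e8 08) = 04 db; tag = H(cd ff c3 f2 5c 5c 04 db) = 0518
m3: inner = H(a7 95 a9 98 36 36 af 09 8b 09) = 04 35; tag = H(cd ff c3 f2 5c 5c 04 35) = 0472

1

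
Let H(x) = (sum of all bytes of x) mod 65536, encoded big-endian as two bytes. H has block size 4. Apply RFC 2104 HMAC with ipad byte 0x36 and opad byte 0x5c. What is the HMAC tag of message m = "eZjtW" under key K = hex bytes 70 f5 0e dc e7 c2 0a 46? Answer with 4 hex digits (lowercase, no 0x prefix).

0137

Key hex bytes 70 f5 0e dc e7 c2 0a 46 is 8 bytes > B = 4, so hash it first: H(key) = 04 48, then zero-pad to 4 bytes: K' = 04 48 00 00.
K' ⊕ ipad = 32 7e 36 36.  K' ⊕ opad = 58 14 5c 5c.
Inner input = (K'⊕ipad) ∥ m = 32 7e 36 36 ∥ 65 5a 6a 74 57.
Inner hash: sum = 50+126+54+54+101+90+106+116+87 = 784 → 03 10.
Outer input = (K'⊕opad) ∥ inner = 58 14 5c 5c ∥ 03 10.
Outer hash (tag): sum = 88+20+92+92+3+16 = 311 → 01 37.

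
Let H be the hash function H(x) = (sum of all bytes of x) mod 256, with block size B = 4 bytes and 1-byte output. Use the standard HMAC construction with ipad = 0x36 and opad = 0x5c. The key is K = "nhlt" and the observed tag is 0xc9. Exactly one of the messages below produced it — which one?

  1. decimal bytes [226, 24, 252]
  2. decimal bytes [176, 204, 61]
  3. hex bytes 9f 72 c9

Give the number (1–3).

2

Key "nhlt" = 6e 68 6c 74 is exactly B = 4 bytes: K' = 6e 68 6c 74.
K' ⊕ ipad = 58 5e 5a 42; K' ⊕ opad = 32 34 30 28.
m1: inner = H(58 5e 5a 42 e2 18 fc) = 48; tag = H(32 34 30 28 48) = 06
m2: inner = H(58 5e 5a 42 b0 cc 3d) = 0b; tag = H(32 34 30 28 0b) = c9 ← matches
m3: inner = H(58 5e 5a 42 9f 72 c9) = 2c; tag = H(32 34 30 28 2c) = ea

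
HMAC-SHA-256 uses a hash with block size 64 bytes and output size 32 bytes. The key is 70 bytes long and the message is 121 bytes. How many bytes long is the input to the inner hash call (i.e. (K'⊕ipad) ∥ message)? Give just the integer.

185

Key is 70 > 64 bytes, so it is hashed to 32 bytes then zero-padded to 64: |K'| = 64.
Inner input = (K'⊕ipad) ∥ m → 64 + 121 = 185 bytes.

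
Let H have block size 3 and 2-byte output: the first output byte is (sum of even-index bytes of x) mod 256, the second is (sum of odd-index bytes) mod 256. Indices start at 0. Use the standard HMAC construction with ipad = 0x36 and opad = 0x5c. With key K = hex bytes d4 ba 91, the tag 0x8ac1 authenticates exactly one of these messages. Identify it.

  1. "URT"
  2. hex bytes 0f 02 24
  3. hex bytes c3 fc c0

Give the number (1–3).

1

Key hex bytes d4 ba 91 is exactly B = 3 bytes: K' = d4 ba 91.
K' ⊕ ipad = e2 8c a7; K' ⊕ opad = 88 e6 cd.
m1: inner = H(e2 8c a7 55 52 54) = db 35; tag = H(88 e6 cd db 35) = 8ac1 ← matches
m2: inner = H(e2 8c a7 0f 02 24) = 8b bf; tag = H(88 e6 cd 8b bf) = 1471
m3: inner = H(e2 8c a7 c3 fc c0) = 85 0f; tag = H(88 e6 cd 85 0f) = 646b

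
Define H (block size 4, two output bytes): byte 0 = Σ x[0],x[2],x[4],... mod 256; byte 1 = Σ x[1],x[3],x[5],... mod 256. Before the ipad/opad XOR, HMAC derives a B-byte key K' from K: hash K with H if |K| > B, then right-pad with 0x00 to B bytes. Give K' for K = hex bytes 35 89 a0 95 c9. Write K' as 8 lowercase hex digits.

9e1e0000

|K| = 5 > B = 4, so first hash the key.
H(K): even-index sum = 414 mod 256 = 158; odd-index sum = 286 mod 256 = 30 → 9e 1e.
Zero-pad H(K) = 9e 1e to 4 bytes: K' = 9e 1e 00 00.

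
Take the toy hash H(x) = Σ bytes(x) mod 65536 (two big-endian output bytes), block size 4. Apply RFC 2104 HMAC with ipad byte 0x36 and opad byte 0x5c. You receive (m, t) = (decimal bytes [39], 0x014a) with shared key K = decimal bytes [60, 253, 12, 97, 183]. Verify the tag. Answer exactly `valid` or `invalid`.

valid

Key decimal bytes [60, 253, 12, 97, 183] = 3c fd 0c 61 b7 is 5 bytes > B = 4, so hash it first: H(key) = 02 5d, then zero-pad to 4 bytes: K' = 02 5d 00 00.
K' ⊕ ipad = 34 6b 36 36; K' ⊕ opad = 5e 01 5c 5c.
Inner hash: sum = 52+107+54+54+39 = 306 → 01 32.
Outer hash (recomputed tag): sum = 94+1+92+92+1+50 = 330 → 01 4a.
Recomputed tag = 014a; claimed = 014a → match.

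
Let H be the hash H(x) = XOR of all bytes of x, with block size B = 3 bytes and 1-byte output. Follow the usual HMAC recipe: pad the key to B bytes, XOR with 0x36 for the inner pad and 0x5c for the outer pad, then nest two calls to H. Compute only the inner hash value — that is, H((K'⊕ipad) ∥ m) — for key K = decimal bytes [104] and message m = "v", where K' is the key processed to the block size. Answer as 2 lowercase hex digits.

Key decimal bytes [104] = 68 is 1 byte ≤ B = 3; zero-pad to 3 bytes: K' = 68 00 00.
K' ⊕ ipad = 5e 36 36.
Inner input = 5e 36 36 ∥ 76.
Inner hash: XOR 5e⊕36⊕36⊕76 = 28.

28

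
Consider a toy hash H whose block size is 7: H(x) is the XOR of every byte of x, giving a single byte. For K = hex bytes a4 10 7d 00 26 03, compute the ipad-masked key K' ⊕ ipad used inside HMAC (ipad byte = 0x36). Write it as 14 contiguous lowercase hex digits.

Key hex bytes a4 10 7d 00 26 03 is 6 bytes ≤ B = 7; zero-pad to 7 bytes: K' = a4 10 7d 00 26 03 00.
XOR each byte with 0x36: a4⊕36=92, 10⊕36=26, 7d⊕36=4b, 00⊕36=36, 26⊕36=10, 03⊕36=35, 00⊕36=36.

92264b36103536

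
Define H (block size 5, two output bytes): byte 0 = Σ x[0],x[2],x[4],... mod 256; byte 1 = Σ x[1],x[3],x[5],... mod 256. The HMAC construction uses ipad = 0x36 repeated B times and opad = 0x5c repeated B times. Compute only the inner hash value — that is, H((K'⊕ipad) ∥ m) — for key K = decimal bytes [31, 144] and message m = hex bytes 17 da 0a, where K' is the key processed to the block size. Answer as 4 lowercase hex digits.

Key decimal bytes [31, 144] = 1f 90 is 2 bytes ≤ B = 5; zero-pad to 5 bytes: K' = 1f 90 00 00 00.
K' ⊕ ipad = 29 a6 36 36 36.
Inner input = 29 a6 36 36 36 ∥ 17 da 0a.
Inner hash: even-index sum = 367 mod 256 = 111; odd-index sum = 253 mod 256 = 253 → 6f fd.

6ffd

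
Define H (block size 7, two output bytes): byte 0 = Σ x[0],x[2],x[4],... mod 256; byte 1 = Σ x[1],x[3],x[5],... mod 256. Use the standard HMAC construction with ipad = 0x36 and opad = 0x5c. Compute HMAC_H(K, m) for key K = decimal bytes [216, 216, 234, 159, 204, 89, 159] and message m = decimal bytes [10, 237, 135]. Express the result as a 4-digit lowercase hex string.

24a6

Key decimal bytes [216, 216, 234, 159, 204, 89, 159] = d8 d8 ea 9f cc 59 9f is exactly B = 7 bytes: K' = d8 d8 ea 9f cc 59 9f.
K' ⊕ ipad = ee ee dc a9 fa 6f a9.  K' ⊕ opad = 84 84 b6 c3 90 05 c3.
Inner input = (K'⊕ipad) ∥ m = ee ee dc a9 fa 6f a9 ∥ 0a ed 87.
Inner hash: even-index sum = 1114 mod 256 = 90; odd-index sum = 663 mod 256 = 151 → 5a 97.
Outer input = (K'⊕opad) ∥ inner = 84 84 b6 c3 90 05 c3 ∥ 5a 97.
Outer hash (tag): even-index sum = 804 mod 256 = 36; odd-index sum = 422 mod 256 = 166 → 24 a6.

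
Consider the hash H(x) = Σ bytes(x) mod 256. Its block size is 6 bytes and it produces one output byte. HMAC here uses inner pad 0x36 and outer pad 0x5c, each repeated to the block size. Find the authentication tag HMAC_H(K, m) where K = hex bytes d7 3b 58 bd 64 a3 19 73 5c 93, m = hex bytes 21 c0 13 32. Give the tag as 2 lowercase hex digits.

Key hex bytes d7 3b 58 bd 64 a3 19 73 5c 93 is 10 bytes > B = 6, so hash it first: H(key) = a9, then zero-pad to 6 bytes: K' = a9 00 00 00 00 00.
K' ⊕ ipad = 9f 36 36 36 36 36.  K' ⊕ opad = f5 5c 5c 5c 5c 5c.
Inner input = (K'⊕ipad) ∥ m = 9f 36 36 36 36 36 ∥ 21 c0 13 32.
Inner hash: sum = 159+54+54+54+54+54+33+192+19+50 = 723; mod 256 = 211 → d3.
Outer input = (K'⊕opad) ∥ inner = f5 5c 5c 5c 5c 5c ∥ d3.
Outer hash (tag): sum = 245+92+92+92+92+92+211 = 916; mod 256 = 148 → 94.

94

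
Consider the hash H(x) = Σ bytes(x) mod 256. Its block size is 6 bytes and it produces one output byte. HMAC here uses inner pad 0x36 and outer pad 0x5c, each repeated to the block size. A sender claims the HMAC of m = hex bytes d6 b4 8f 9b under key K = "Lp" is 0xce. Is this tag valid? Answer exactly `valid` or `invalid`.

Key "Lp" = 4c 70 is 2 bytes ≤ B = 6; zero-pad to 6 bytes: K' = 4c 70 00 00 00 00.
K' ⊕ ipad = 7a 46 36 36 36 36; K' ⊕ opad = 10 2c 5c 5c 5c 5c.
Inner hash: sum = 122+70+54+54+54+54+214+180+143+155 = 1100; mod 256 = 76 → 4c.
Outer hash (recomputed tag): sum = 16+44+92+92+92+92+76 = 504; mod 256 = 248 → f8.
Recomputed tag = f8; claimed = ce → mismatch.

invalid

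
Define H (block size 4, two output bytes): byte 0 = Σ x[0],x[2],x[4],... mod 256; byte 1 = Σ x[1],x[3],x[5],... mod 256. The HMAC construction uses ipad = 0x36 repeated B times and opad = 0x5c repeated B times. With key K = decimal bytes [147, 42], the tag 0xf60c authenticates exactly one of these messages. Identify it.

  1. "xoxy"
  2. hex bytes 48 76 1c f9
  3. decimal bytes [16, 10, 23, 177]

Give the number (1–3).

1

Key decimal bytes [147, 42] = 93 2a is 2 bytes ≤ B = 4; zero-pad to 4 bytes: K' = 93 2a 00 00.
K' ⊕ ipad = a5 1c 36 36; K' ⊕ opad = cf 76 5c 5c.
m1: inner = H(a5 1c 36 36 78 6f 78 79) = cb 3a; tag = H(cf 76 5c 5c cb 3a) = f60c ← matches
m2: inner = H(a5 1c 36 36 48 76 1c f9) = 3f c1; tag = H(cf 76 5c 5c 3f c1) = 6a93
m3: inner = H(a5 1c 36 36 10 0a 17 b1) = 02 0d; tag = H(cf 76 5c 5c 02 0d) = 2ddf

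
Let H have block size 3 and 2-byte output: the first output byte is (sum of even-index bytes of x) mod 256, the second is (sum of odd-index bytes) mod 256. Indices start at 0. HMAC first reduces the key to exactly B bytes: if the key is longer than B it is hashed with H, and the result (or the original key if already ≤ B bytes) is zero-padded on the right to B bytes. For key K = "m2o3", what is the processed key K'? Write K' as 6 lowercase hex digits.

|K| = 4 > B = 3, so first hash the key.
H(K): even-index sum = 220 mod 256 = 220; odd-index sum = 101 mod 256 = 101 → dc 65.
Zero-pad H(K) = dc 65 to 3 bytes: K' = dc 65 00.

dc6500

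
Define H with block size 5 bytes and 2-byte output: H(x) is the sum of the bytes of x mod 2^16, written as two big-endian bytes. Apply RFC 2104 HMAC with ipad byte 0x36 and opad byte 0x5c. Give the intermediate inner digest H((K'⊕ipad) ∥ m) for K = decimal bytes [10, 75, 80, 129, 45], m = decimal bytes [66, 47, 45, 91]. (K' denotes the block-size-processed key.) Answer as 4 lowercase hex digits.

02ea

Key decimal bytes [10, 75, 80, 129, 45] = 0a 4b 50 81 2d is exactly B = 5 bytes: K' = 0a 4b 50 81 2d.
K' ⊕ ipad = 3c 7d 66 b7 1b.
Inner input = 3c 7d 66 b7 1b ∥ 42 2f 2d 5b.
Inner hash: sum = 60+125+102+183+27+66+47+45+91 = 746 → 02 ea.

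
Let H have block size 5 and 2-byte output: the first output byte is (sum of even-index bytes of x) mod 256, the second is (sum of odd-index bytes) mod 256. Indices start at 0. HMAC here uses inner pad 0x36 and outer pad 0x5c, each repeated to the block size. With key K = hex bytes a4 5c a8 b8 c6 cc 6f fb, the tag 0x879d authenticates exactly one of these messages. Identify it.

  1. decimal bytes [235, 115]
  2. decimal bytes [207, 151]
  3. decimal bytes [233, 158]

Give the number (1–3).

2

Key hex bytes a4 5c a8 b8 c6 cc 6f fb is 8 bytes > B = 5, so hash it first: H(key) = 81 db, then zero-pad to 5 bytes: K' = 81 db 00 00 00.
K' ⊕ ipad = b7 ed 36 36 36; K' ⊕ opad = dd 87 5c 5c 5c.
m1: inner = H(b7 ed 36 36 36 eb 73) = 96 0e; tag = H(dd 87 5c 5c 5c 96 0e) = a379
m2: inner = H(b7 ed 36 36 36 cf 97) = ba f2; tag = H(dd 87 5c 5c 5c ba f2) = 879d ← matches
m3: inner = H(b7 ed 36 36 36 e9 9e) = c1 0c; tag = H(dd 87 5c 5c 5c c1 0c) = a1a4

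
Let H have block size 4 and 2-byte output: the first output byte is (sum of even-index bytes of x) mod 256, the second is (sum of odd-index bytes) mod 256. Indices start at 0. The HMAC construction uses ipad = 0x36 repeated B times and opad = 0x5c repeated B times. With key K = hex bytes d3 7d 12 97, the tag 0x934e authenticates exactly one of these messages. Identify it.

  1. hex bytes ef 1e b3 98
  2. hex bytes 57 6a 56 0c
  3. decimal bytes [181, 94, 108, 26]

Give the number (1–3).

Key hex bytes d3 7d 12 97 is exactly B = 4 bytes: K' = d3 7d 12 97.
K' ⊕ ipad = e5 4b 24 a1; K' ⊕ opad = 8f 21 4e cb.
m1: inner = H(e5 4b 24 a1 ef 1e b3 98) = ab a2; tag = H(8f 21 4e cb ab a2) = 888e
m2: inner = H(e5 4b 24 a1 57 6a 56 0c) = b6 62; tag = H(8f 21 4e cb b6 62) = 934e ← matches
m3: inner = H(e5 4b 24 a1 b5 5e 6c 1a) = 2a 64; tag = H(8f 21 4e cb 2a 64) = 0750

2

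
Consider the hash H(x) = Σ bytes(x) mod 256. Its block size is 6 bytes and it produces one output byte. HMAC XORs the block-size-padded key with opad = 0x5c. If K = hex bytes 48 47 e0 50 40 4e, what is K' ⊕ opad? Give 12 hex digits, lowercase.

141bbc0c1c12

Key hex bytes 48 47 e0 50 40 4e is exactly B = 6 bytes: K' = 48 47 e0 50 40 4e.
XOR each byte with 0x5c: 48⊕5c=14, 47⊕5c=1b, e0⊕5c=bc, 50⊕5c=0c, 40⊕5c=1c, 4e⊕5c=12.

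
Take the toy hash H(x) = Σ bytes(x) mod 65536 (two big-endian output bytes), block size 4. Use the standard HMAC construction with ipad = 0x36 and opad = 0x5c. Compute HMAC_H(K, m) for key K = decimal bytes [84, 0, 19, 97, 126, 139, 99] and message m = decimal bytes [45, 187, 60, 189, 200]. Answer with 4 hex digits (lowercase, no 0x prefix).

Key decimal bytes [84, 0, 19, 97, 126, 139, 99] = 54 00 13 61 7e 8b 63 is 7 bytes > B = 4, so hash it first: H(key) = 02 34, then zero-pad to 4 bytes: K' = 02 34 00 00.
K' ⊕ ipad = 34 02 36 36.  K' ⊕ opad = 5e 68 5c 5c.
Inner input = (K'⊕ipad) ∥ m = 34 02 36 36 ∥ 2d bb 3c bd c8.
Inner hash: sum = 52+2+54+54+45+187+60+189+200 = 843 → 03 4b.
Outer input = (K'⊕opad) ∥ inner = 5e 68 5c 5c ∥ 03 4b.
Outer hash (tag): sum = 94+104+92+92+3+75 = 460 → 01 cc.

01cc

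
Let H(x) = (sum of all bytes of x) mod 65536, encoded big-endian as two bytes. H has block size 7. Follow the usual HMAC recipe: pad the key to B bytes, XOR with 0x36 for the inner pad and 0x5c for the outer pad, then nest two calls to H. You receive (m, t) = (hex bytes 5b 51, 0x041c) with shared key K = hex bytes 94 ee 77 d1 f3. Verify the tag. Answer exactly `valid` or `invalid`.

Key hex bytes 94 ee 77 d1 f3 is 5 bytes ≤ B = 7; zero-pad to 7 bytes: K' = 94 ee 77 d1 f3 00 00.
K' ⊕ ipad = a2 d8 41 e7 c5 36 36; K' ⊕ opad = c8 b2 2b 8d af 5c 5c.
Inner hash: sum = 162+216+65+231+197+54+54+91+81 = 1151 → 04 7f.
Outer hash (recomputed tag): sum = 200+178+43+141+175+92+92+4+127 = 1052 → 04 1c.
Recomputed tag = 041c; claimed = 041c → match.

valid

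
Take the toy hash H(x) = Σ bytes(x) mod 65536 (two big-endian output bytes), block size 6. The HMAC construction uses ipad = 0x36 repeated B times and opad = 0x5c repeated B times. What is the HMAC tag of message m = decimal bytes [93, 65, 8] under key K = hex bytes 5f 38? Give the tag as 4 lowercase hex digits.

Key hex bytes 5f 38 is 2 bytes ≤ B = 6; zero-pad to 6 bytes: K' = 5f 38 00 00 00 00.
K' ⊕ ipad = 69 0e 36 36 36 36.  K' ⊕ opad = 03 64 5c 5c 5c 5c.
Inner input = (K'⊕ipad) ∥ m = 69 0e 36 36 36 36 ∥ 5d 41 08.
Inner hash: sum = 105+14+54+54+54+54+93+65+8 = 501 → 01 f5.
Outer input = (K'⊕opad) ∥ inner = 03 64 5c 5c 5c 5c ∥ 01 f5.
Outer hash (tag): sum = 3+100+92+92+92+92+1+245 = 717 → 02 cd.

02cd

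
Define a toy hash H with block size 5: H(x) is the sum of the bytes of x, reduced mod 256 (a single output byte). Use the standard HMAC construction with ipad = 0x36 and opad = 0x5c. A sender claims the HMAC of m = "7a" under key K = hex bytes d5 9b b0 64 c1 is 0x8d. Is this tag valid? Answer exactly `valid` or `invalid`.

Key hex bytes d5 9b b0 64 c1 is exactly B = 5 bytes: K' = d5 9b b0 64 c1.
K' ⊕ ipad = e3 ad 86 52 f7; K' ⊕ opad = 89 c7 ec 38 9d.
Inner hash: sum = 227+173+134+82+247+55+97 = 1015; mod 256 = 247 → f7.
Outer hash (recomputed tag): sum = 137+199+236+56+157+247 = 1032; mod 256 = 8 → 08.
Recomputed tag = 08; claimed = 8d → mismatch.

invalid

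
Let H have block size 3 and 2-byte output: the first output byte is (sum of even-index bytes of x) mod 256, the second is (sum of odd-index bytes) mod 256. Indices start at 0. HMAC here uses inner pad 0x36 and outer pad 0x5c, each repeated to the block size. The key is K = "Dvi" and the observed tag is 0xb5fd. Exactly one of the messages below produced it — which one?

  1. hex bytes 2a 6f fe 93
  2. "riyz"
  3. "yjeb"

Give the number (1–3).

Key "Dvi" = 44 76 69 is exactly B = 3 bytes: K' = 44 76 69.
K' ⊕ ipad = 72 40 5f; K' ⊕ opad = 18 2a 35.
m1: inner = H(72 40 5f 2a 6f fe 93) = d3 68; tag = H(18 2a 35 d3 68) = b5fd ← matches
m2: inner = H(72 40 5f 72 69 79 7a) = b4 2b; tag = H(18 2a 35 b4 2b) = 78de
m3: inner = H(72 40 5f 79 6a 65 62) = 9d 1e; tag = H(18 2a 35 9d 1e) = 6bc7

1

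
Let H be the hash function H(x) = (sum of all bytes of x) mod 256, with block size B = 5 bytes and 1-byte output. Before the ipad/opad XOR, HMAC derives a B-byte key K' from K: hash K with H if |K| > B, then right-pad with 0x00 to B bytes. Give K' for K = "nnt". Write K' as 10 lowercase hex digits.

Key "nnt" = 6e 6e 74 is 3 bytes ≤ B = 5; zero-pad to 5 bytes: K' = 6e 6e 74 00 00.

6e6e740000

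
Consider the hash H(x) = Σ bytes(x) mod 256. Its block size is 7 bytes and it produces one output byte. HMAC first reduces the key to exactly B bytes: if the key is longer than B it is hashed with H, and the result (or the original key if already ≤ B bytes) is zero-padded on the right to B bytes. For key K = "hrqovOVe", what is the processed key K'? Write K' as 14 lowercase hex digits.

3a000000000000

|K| = 8 > B = 7, so first hash the key.
H(K): sum = 104+114+113+111+118+79+86+101 = 826; mod 256 = 58 → 3a.
Zero-pad H(K) = 3a to 7 bytes: K' = 3a 00 00 00 00 00 00.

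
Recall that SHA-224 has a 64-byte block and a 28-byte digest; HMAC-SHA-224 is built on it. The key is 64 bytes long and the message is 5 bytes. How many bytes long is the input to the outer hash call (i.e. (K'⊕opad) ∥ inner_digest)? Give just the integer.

Key is 64 ≤ 64 bytes, zero-padded: |K'| = 64.
Outer input = (K'⊕opad) ∥ H(inner) → 64 + 28 = 92 bytes.

92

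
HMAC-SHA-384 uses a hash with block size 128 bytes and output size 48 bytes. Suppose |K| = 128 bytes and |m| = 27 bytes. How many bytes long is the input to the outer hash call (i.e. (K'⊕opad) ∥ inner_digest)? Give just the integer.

176

Key is 128 ≤ 128 bytes, zero-padded: |K'| = 128.
Outer input = (K'⊕opad) ∥ H(inner) → 128 + 48 = 176 bytes.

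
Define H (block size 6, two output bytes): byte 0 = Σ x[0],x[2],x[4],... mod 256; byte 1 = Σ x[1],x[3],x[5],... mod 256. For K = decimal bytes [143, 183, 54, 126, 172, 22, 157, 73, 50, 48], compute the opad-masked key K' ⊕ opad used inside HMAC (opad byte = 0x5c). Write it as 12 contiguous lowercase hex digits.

Key decimal bytes [143, 183, 54, 126, 172, 22, 157, 73, 50, 48] = 8f b7 36 7e ac 16 9d 49 32 30 is 10 bytes > B = 6, so hash it first: H(key) = 40 c4, then zero-pad to 6 bytes: K' = 40 c4 00 00 00 00.
XOR each byte with 0x5c: 40⊕5c=1c, c4⊕5c=98, 00⊕5c=5c, 00⊕5c=5c, 00⊕5c=5c, 00⊕5c=5c.

1c985c5c5c5c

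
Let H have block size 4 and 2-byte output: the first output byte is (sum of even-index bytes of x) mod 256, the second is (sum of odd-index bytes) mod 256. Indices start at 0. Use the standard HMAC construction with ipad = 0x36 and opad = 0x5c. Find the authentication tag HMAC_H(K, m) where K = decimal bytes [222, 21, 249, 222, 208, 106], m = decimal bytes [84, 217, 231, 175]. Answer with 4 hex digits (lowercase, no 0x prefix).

Key decimal bytes [222, 21, 249, 222, 208, 106] = de 15 f9 de d0 6a is 6 bytes > B = 4, so hash it first: H(key) = a7 5d, then zero-pad to 4 bytes: K' = a7 5d 00 00.
K' ⊕ ipad = 91 6b 36 36.  K' ⊕ opad = fb 01 5c 5c.
Inner input = (K'⊕ipad) ∥ m = 91 6b 36 36 ∥ 54 d9 e7 af.
Inner hash: even-index sum = 514 mod 256 = 2; odd-index sum = 553 mod 256 = 41 → 02 29.
Outer input = (K'⊕opad) ∥ inner = fb 01 5c 5c ∥ 02 29.
Outer hash (tag): even-index sum = 345 mod 256 = 89; odd-index sum = 134 mod 256 = 134 → 59 86.

5986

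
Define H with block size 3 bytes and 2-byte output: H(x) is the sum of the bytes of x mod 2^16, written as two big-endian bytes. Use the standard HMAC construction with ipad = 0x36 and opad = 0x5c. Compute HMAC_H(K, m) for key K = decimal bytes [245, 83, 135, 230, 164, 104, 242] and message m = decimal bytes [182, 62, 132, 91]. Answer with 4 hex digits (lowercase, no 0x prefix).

0265

Key decimal bytes [245, 83, 135, 230, 164, 104, 242] = f5 53 87 e6 a4 68 f2 is 7 bytes > B = 3, so hash it first: H(key) = 04 b3, then zero-pad to 3 bytes: K' = 04 b3 00.
K' ⊕ ipad = 32 85 36.  K' ⊕ opad = 58 ef 5c.
Inner input = (K'⊕ipad) ∥ m = 32 85 36 ∥ b6 3e 84 5b.
Inner hash: sum = 50+133+54+182+62+132+91 = 704 → 02 c0.
Outer input = (K'⊕opad) ∥ inner = 58 ef 5c ∥ 02 c0.
Outer hash (tag): sum = 88+239+92+2+192 = 613 → 02 65.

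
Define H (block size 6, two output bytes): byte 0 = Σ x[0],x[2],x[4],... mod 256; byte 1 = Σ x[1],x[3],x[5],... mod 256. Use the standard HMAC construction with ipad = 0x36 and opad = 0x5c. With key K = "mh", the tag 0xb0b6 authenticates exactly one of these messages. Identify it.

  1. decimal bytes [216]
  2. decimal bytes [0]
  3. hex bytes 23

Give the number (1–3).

2

Key "mh" = 6d 68 is 2 bytes ≤ B = 6; zero-pad to 6 bytes: K' = 6d 68 00 00 00 00.
K' ⊕ ipad = 5b 5e 36 36 36 36; K' ⊕ opad = 31 34 5c 5c 5c 5c.
m1: inner = H(5b 5e 36 36 36 36 d8) = 9f ca; tag = H(31 34 5c 5c 5c 5c 9f ca) = 88b6
m2: inner = H(5b 5e 36 36 36 36 00) = c7 ca; tag = H(31 34 5c 5c 5c 5c c7 ca) = b0b6 ← matches
m3: inner = H(5b 5e 36 36 36 36 23) = ea ca; tag = H(31 34 5c 5c 5c 5c ea ca) = d3b6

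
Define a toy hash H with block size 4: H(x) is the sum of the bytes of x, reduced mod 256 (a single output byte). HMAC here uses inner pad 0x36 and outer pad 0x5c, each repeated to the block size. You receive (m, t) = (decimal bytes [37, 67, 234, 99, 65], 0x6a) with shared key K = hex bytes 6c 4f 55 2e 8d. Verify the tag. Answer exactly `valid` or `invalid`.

Key hex bytes 6c 4f 55 2e 8d is 5 bytes > B = 4, so hash it first: H(key) = cb, then zero-pad to 4 bytes: K' = cb 00 00 00.
K' ⊕ ipad = fd 36 36 36; K' ⊕ opad = 97 5c 5c 5c.
Inner hash: sum = 253+54+54+54+37+67+234+99+65 = 917; mod 256 = 149 → 95.
Outer hash (recomputed tag): sum = 151+92+92+92+149 = 576; mod 256 = 64 → 40.
Recomputed tag = 40; claimed = 6a → mismatch.

invalid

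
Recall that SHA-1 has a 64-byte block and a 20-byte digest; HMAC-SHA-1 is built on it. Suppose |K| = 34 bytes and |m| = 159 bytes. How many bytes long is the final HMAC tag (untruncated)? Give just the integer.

The tag is one SHA-1 digest: 20 bytes.

20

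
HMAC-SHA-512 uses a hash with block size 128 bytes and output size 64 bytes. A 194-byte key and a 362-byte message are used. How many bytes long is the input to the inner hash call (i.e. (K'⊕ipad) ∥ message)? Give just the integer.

Key is 194 > 128 bytes, so it is hashed to 64 bytes then zero-padded to 128: |K'| = 128.
Inner input = (K'⊕ipad) ∥ m → 128 + 362 = 490 bytes.

490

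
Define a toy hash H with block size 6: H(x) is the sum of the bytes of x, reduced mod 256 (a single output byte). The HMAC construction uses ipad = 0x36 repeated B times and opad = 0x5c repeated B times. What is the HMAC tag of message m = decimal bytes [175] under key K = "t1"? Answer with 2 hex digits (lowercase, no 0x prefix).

d5

Key "t1" = 74 31 is 2 bytes ≤ B = 6; zero-pad to 6 bytes: K' = 74 31 00 00 00 00.
K' ⊕ ipad = 42 07 36 36 36 36.  K' ⊕ opad = 28 6d 5c 5c 5c 5c.
Inner input = (K'⊕ipad) ∥ m = 42 07 36 36 36 36 ∥ af.
Inner hash: sum = 66+7+54+54+54+54+175 = 464; mod 256 = 208 → d0.
Outer input = (K'⊕opad) ∥ inner = 28 6d 5c 5c 5c 5c ∥ d0.
Outer hash (tag): sum = 40+109+92+92+92+92+208 = 725; mod 256 = 213 → d5.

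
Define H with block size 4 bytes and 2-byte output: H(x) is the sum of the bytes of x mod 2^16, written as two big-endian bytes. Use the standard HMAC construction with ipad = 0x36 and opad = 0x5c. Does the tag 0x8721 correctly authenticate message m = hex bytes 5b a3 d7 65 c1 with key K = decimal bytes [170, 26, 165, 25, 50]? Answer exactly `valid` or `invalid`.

Key decimal bytes [170, 26, 165, 25, 50] = aa 1a a5 19 32 is 5 bytes > B = 4, so hash it first: H(key) = 01 b4, then zero-pad to 4 bytes: K' = 01 b4 00 00.
K' ⊕ ipad = 37 82 36 36; K' ⊕ opad = 5d e8 5c 5c.
Inner hash: sum = 55+130+54+54+91+163+215+101+193 = 1056 → 04 20.
Outer hash (recomputed tag): sum = 93+232+92+92+4+32 = 545 → 02 21.
Recomputed tag = 0221; claimed = 8721 → mismatch.

invalid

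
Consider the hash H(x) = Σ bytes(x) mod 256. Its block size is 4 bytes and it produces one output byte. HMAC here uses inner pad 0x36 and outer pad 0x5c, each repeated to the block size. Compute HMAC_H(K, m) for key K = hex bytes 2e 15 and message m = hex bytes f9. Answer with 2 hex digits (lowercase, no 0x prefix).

13

Key hex bytes 2e 15 is 2 bytes ≤ B = 4; zero-pad to 4 bytes: K' = 2e 15 00 00.
K' ⊕ ipad = 18 23 36 36.  K' ⊕ opad = 72 49 5c 5c.
Inner input = (K'⊕ipad) ∥ m = 18 23 36 36 ∥ f9.
Inner hash: sum = 24+35+54+54+249 = 416; mod 256 = 160 → a0.
Outer input = (K'⊕opad) ∥ inner = 72 49 5c 5c ∥ a0.
Outer hash (tag): sum = 114+73+92+92+160 = 531; mod 256 = 19 → 13.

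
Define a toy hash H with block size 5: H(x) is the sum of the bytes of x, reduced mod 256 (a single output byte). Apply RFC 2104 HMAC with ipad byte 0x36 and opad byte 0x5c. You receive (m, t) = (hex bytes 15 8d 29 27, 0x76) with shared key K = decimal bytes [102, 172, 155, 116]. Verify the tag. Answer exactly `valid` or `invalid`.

Key decimal bytes [102, 172, 155, 116] = 66 ac 9b 74 is 4 bytes ≤ B = 5; zero-pad to 5 bytes: K' = 66 ac 9b 74 00.
K' ⊕ ipad = 50 9a ad 42 36; K' ⊕ opad = 3a f0 c7 28 5c.
Inner hash: sum = 80+154+173+66+54+21+141+41+39 = 769; mod 256 = 1 → 01.
Outer hash (recomputed tag): sum = 58+240+199+40+92+1 = 630; mod 256 = 118 → 76.
Recomputed tag = 76; claimed = 76 → match.

valid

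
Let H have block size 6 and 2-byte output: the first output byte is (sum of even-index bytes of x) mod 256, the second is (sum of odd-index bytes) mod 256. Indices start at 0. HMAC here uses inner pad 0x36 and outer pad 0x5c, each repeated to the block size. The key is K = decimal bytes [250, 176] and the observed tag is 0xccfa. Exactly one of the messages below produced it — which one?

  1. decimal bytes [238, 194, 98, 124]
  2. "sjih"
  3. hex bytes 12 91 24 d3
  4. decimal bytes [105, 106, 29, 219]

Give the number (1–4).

Key decimal bytes [250, 176] = fa b0 is 2 bytes ≤ B = 6; zero-pad to 6 bytes: K' = fa b0 00 00 00 00.
K' ⊕ ipad = cc 86 36 36 36 36; K' ⊕ opad = a6 ec 5c 5c 5c 5c.
m1: inner = H(cc 86 36 36 36 36 ee c2 62 7c) = 88 30; tag = H(a6 ec 5c 5c 5c 5c 88 30) = e6d4
m2: inner = H(cc 86 36 36 36 36 73 6a 69 68) = 14 c4; tag = H(a6 ec 5c 5c 5c 5c 14 c4) = 7268
m3: inner = H(cc 86 36 36 36 36 12 91 24 d3) = 6e 56; tag = H(a6 ec 5c 5c 5c 5c 6e 56) = ccfa ← matches
m4: inner = H(cc 86 36 36 36 36 69 6a 1d db) = be 37; tag = H(a6 ec 5c 5c 5c 5c be 37) = 1cdb

3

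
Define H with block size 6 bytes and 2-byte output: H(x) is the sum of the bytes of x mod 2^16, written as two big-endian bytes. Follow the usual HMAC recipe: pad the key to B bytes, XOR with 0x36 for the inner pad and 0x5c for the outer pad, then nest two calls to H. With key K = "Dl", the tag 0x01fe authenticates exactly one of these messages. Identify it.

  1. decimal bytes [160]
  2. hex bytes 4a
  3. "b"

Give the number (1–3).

Key "Dl" = 44 6c is 2 bytes ≤ B = 6; zero-pad to 6 bytes: K' = 44 6c 00 00 00 00.
K' ⊕ ipad = 72 5a 36 36 36 36; K' ⊕ opad = 18 30 5c 5c 5c 5c.
m1: inner = H(72 5a 36 36 36 36 a0) = 02 44; tag = H(18 30 5c 5c 5c 5c 02 44) = 01fe ← matches
m2: inner = H(72 5a 36 36 36 36 4a) = 01 ee; tag = H(18 30 5c 5c 5c 5c 01 ee) = 02a7
m3: inner = H(72 5a 36 36 36 36 62) = 02 06; tag = H(18 30 5c 5c 5c 5c 02 06) = 01c0

1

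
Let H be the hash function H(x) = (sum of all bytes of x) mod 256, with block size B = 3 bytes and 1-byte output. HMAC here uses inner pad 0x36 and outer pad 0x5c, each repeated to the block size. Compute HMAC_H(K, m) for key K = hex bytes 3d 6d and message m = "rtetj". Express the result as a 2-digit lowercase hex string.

Key hex bytes 3d 6d is 2 bytes ≤ B = 3; zero-pad to 3 bytes: K' = 3d 6d 00.
K' ⊕ ipad = 0b 5b 36.  K' ⊕ opad = 61 31 5c.
Inner input = (K'⊕ipad) ∥ m = 0b 5b 36 ∥ 72 74 65 74 6a.
Inner hash: sum = 11+91+54+114+116+101+116+106 = 709; mod 256 = 197 → c5.
Outer input = (K'⊕opad) ∥ inner = 61 31 5c ∥ c5.
Outer hash (tag): sum = 97+49+92+197 = 435; mod 256 = 179 → b3.

b3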